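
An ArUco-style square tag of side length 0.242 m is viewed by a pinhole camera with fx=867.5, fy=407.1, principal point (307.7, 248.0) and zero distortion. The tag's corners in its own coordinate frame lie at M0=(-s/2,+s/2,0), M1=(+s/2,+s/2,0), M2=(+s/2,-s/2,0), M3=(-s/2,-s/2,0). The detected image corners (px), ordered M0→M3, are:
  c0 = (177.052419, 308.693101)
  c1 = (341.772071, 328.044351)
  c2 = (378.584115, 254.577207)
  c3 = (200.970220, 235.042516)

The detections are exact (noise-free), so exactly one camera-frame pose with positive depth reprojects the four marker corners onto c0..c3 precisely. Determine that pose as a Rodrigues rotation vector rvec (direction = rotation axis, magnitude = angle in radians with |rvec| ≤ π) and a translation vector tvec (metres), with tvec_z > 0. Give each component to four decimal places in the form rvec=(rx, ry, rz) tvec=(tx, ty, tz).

rvec=(0.3532, 0.1224, 0.2129) tvec=(-0.0471, 0.1017, 1.1879)

Intrinsics K: fx=867.5, fy=407.1, cx=307.7, cy=248.0
Marker side s = 0.242 m; corners in marker frame (Z=0):
  M0 = (-0.1210, +0.1210, 0)
  M1 = (+0.1210, +0.1210, 0)
  M2 = (+0.1210, -0.1210, 0)
  M3 = (-0.1210, -0.1210, 0)
Detected image corners:
  c0 = (177.052419, 308.693101) px
  c1 = (341.772071, 328.044351) px
  c2 = (378.584115, 254.577207) px
  c3 = (200.970220, 235.042516) px
Planar DLT: solve 8×8 A·h = b for H (H[2,2]=1):
  H  [+687.45812 -43.12453 +273.33330]
  H  [+60.96980 +388.18616 +282.83947]
  H  [-0.06875 +0.29909 +1.00000]
B = K⁻¹H; ‖b₁‖=0.841838, ‖b₂‖=0.841838; λ = 2/(‖b₁‖+‖b₂‖) = 1.187878, sign → tz>0 ⇒ λ=+1.187878
r₁ = λ·B[:,0] = (+0.97031,+0.22765,-0.08167); r₂ = λ·B[:,1] = (-0.18507,+0.91626,+0.35528)
r₃ = r₁×r₂ = (+0.15571,-0.32962,+0.93118); SVD([r₁ r₂ r₃]) → R = UVᵀ:
  R  [+0.97031 -0.18507 +0.15571]
  R  [+0.22765 +0.91626 -0.32962]
  R  [-0.08167 +0.35528 +0.93118]
t = (-0.04706, +0.10166, +1.18788) m
tr R = 2.817751; θ = arccos((tr R − 1)/2) = 0.430217 rad = 24.650°
axis k = ((R−Rᵀ)₃₂, (R−Rᵀ)₁₃, (R−Rᵀ)₂₁) / (2 sinθ) = (+0.821095, +0.284578, +0.494792)
rvec = θ·k = (+0.353249, +0.122430, +0.212868)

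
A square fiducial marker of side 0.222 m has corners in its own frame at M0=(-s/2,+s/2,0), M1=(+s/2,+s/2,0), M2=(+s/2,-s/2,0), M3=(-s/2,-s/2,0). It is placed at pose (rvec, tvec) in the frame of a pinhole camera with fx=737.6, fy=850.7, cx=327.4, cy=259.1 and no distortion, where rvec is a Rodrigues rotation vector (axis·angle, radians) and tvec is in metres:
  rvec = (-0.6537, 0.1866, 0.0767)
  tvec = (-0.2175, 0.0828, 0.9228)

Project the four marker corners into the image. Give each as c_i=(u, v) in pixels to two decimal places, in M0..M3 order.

Intrinsics K: fx=737.6, fy=850.7, cx=327.4, cy=259.1
Marker side s = 0.222 m; corners in marker frame (Z=0):
  M0 = (-0.1110, +0.1110, 0)
  M1 = (+0.1110, +0.1110, 0)
  M2 = (+0.1110, -0.1110, 0)
  M3 = (-0.1110, -0.1110, 0)
rvec = (-0.6537, 0.1866, 0.0767), |rvec| = θ = 0.68412 rad = 39.197°
Rodrigues: sinθ=0.63199, 1−cosθ=0.22503; R = I + sinθ·[k]× + (1−cosθ)·[k]×²:
    [+0.98043 -0.12950 +0.14827]
    [+0.01221 +0.79171 +0.61077]
    [-0.19649 -0.59701 +0.77780]
t = (-0.2175, 0.0828, 0.9228) m
M0: Pc = R·M0+t = (-0.34070, +0.16933, +0.87834); u = 737.6·(-0.34070)/0.87834 + 327.4 = 41.2903, v = 850.7·(+0.16933)/0.87834 + 259.1 = 423.0964
M1: Pc = R·M1+t = (-0.12305, +0.17204, +0.83472); u = 737.6·(-0.12305)/0.83472 + 327.4 = 218.6697, v = 850.7·(+0.17204)/0.83472 + 259.1 = 434.4283
M2: Pc = R·M2+t = (-0.09430, -0.00373, +0.96726); u = 737.6·(-0.09430)/0.96726 + 327.4 = 255.4919, v = 850.7·(-0.00373)/0.96726 + 259.1 = 255.8237
M3: Pc = R·M3+t = (-0.31195, -0.00644, +1.01088); u = 737.6·(-0.31195)/1.01088 + 327.4 = 99.7796, v = 850.7·(-0.00644)/1.01088 + 259.1 = 253.6844

c0=(41.29, 423.10) c1=(218.67, 434.43) c2=(255.49, 255.82) c3=(99.78, 253.68)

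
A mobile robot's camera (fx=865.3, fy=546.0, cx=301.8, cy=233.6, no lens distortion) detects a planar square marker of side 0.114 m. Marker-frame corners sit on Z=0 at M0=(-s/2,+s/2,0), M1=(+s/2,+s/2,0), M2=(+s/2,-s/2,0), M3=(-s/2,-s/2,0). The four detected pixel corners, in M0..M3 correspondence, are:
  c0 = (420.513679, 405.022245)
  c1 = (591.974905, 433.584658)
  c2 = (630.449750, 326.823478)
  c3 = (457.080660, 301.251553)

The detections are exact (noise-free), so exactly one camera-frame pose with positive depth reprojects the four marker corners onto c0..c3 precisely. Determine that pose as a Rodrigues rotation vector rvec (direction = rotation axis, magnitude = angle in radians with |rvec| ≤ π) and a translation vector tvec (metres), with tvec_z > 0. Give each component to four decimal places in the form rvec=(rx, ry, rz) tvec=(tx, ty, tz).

Intrinsics K: fx=865.3, fy=546.0, cx=301.8, cy=233.6
Marker side s = 0.114 m; corners in marker frame (Z=0):
  M0 = (-0.0570, +0.0570, 0)
  M1 = (+0.0570, +0.0570, 0)
  M2 = (+0.0570, -0.0570, 0)
  M3 = (-0.0570, -0.0570, 0)
Detected image corners:
  c0 = (420.513679, 405.022245) px
  c1 = (591.974905, 433.584658) px
  c2 = (630.449750, 326.823478) px
  c3 = (457.080660, 301.251553) px
Planar DLT: solve 8×8 A·h = b for H (H[2,2]=1):
  H  [+1376.08664 -307.71009 +523.68559]
  H  [+142.26249 +938.06534 +366.59190]
  H  [-0.25963 +0.04057 +1.00000]
B = K⁻¹H; ‖b₁‖=1.740917, ‖b₂‖=1.740917; λ = 2/(‖b₁‖+‖b₂‖) = 0.574410, sign → tz>0 ⇒ λ=+0.574410
r₁ = λ·B[:,0] = (+0.96550,+0.21347,-0.14913); r₂ = λ·B[:,1] = (-0.21239,+0.97691,+0.02330)
r₃ = r₁×r₂ = (+0.15066,+0.00918,+0.98854); SVD([r₁ r₂ r₃]) → R = UVᵀ:
  R  [+0.96550 -0.21239 +0.15066]
  R  [+0.21347 +0.97691 +0.00918]
  R  [-0.14913 +0.02330 +0.98854]
t = (+0.14729, +0.13991, +0.57441) m
tr R = 2.930948; θ = arccos((tr R − 1)/2) = 0.263539 rad = 15.100°
axis k = ((R−Rᵀ)₃₂, (R−Rᵀ)₁₃, (R−Rᵀ)₂₁) / (2 sinθ) = (+0.027107, +0.575433, +0.817400)
rvec = θ·k = (+0.007144, +0.151649, +0.215417)

rvec=(0.0071, 0.1516, 0.2154) tvec=(0.1473, 0.1399, 0.5744)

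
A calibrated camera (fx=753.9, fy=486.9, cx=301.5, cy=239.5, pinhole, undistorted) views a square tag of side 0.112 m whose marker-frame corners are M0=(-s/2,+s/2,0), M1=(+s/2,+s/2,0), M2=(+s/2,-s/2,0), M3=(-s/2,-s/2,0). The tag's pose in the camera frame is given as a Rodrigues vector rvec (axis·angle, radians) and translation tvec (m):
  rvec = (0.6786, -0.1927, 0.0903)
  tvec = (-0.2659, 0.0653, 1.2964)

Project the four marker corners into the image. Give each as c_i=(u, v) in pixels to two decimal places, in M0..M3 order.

c0=(113.59, 279.21) c1=(178.36, 279.35) c2=(181.35, 248.30) c3=(113.07, 247.58)

Intrinsics K: fx=753.9, fy=486.9, cx=301.5, cy=239.5
Marker side s = 0.112 m; corners in marker frame (Z=0):
  M0 = (-0.0560, +0.0560, 0)
  M1 = (+0.0560, +0.0560, 0)
  M2 = (+0.0560, -0.0560, 0)
  M3 = (-0.0560, -0.0560, 0)
rvec = (0.6786, -0.1927, 0.0903), |rvec| = θ = 0.71119 rad = 40.748°
Rodrigues: sinθ=0.65273, 1−cosθ=0.24241; R = I + sinθ·[k]× + (1−cosθ)·[k]×²:
    [+0.97829 -0.14555 -0.14749]
    [+0.02020 +0.77539 -0.63116]
    [+0.20623 +0.61449 +0.76150]
t = (-0.2659, 0.0653, 1.2964) m
M0: Pc = R·M0+t = (-0.32884, +0.10759, +1.31926); u = 753.9·(-0.32884)/1.31926 + 301.5 = 113.5851, v = 486.9·(+0.10759)/1.31926 + 239.5 = 279.2083
M1: Pc = R·M1+t = (-0.21927, +0.10985, +1.34236); u = 753.9·(-0.21927)/1.34236 + 301.5 = 178.3550, v = 486.9·(+0.10985)/1.34236 + 239.5 = 279.3458
M2: Pc = R·M2+t = (-0.20296, +0.02301, +1.27354); u = 753.9·(-0.20296)/1.27354 + 301.5 = 181.3504, v = 486.9·(+0.02301)/1.27354 + 239.5 = 248.2972
M3: Pc = R·M3+t = (-0.31253, +0.02075, +1.25044); u = 753.9·(-0.31253)/1.25044 + 301.5 = 113.0710, v = 486.9·(+0.02075)/1.25044 + 239.5 = 247.5785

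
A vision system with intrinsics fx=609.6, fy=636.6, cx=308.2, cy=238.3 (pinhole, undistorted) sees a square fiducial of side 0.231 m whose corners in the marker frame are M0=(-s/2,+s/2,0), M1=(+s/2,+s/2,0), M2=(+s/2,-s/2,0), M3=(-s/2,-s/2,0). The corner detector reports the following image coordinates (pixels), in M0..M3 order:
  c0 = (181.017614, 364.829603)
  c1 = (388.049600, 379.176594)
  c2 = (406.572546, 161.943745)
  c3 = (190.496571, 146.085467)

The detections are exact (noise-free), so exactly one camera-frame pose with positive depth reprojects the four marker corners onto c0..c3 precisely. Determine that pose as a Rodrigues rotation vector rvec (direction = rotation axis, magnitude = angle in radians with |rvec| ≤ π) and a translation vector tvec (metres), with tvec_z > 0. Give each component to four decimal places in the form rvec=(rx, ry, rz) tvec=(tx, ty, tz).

Intrinsics K: fx=609.6, fy=636.6, cx=308.2, cy=238.3
Marker side s = 0.231 m; corners in marker frame (Z=0):
  M0 = (-0.1155, +0.1155, 0)
  M1 = (+0.1155, +0.1155, 0)
  M2 = (+0.1155, -0.1155, 0)
  M3 = (-0.1155, -0.1155, 0)
Detected image corners:
  c0 = (181.017614, 364.829603) px
  c1 = (388.049600, 379.176594) px
  c2 = (406.572546, 161.943745) px
  c3 = (190.496571, 146.085467) px
Planar DLT: solve 8×8 A·h = b for H (H[2,2]=1):
  H  [+920.38591 -6.36563 +291.59260]
  H  [+69.80970 +992.63854 +265.36780]
  H  [+0.01711 +0.18620 +1.00000]
B = K⁻¹H; ‖b₁‖=1.504812, ‖b₂‖=1.504812; λ = 2/(‖b₁‖+‖b₂‖) = 0.664535, sign → tz>0 ⇒ λ=+0.664535
r₁ = λ·B[:,0] = (+0.99758,+0.06862,+0.01137); r₂ = λ·B[:,1] = (-0.06950,+0.98988,+0.12374)
r₃ = r₁×r₂ = (-0.00277,-0.12423,+0.99225); SVD([r₁ r₂ r₃]) → R = UVᵀ:
  R  [+0.99758 -0.06950 -0.00277]
  R  [+0.06862 +0.98988 -0.12423]
  R  [+0.01137 +0.12374 +0.99225]
t = (-0.01810, +0.02826, +0.66453) m
tr R = 2.979707; θ = arccos((tr R − 1)/2) = 0.142574 rad = 8.169°
axis k = ((R−Rᵀ)₃₂, (R−Rᵀ)₁₃, (R−Rᵀ)₂₁) / (2 sinθ) = (+0.872541, -0.049750, +0.486001)
rvec = θ·k = (+0.124402, -0.007093, +0.069291)

rvec=(0.1244, -0.0071, 0.0693) tvec=(-0.0181, 0.0283, 0.6645)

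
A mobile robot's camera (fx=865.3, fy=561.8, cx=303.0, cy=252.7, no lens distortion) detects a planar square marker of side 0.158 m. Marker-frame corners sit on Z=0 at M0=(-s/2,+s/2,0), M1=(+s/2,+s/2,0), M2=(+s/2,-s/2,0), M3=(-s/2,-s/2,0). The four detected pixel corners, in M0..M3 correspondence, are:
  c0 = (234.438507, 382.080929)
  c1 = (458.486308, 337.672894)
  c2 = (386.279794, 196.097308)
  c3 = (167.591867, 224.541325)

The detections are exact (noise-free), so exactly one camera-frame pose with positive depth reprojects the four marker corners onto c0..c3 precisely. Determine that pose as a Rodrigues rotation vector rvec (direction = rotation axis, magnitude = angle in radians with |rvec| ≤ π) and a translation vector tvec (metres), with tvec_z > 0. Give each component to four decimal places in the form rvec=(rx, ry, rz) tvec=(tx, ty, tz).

Intrinsics K: fx=865.3, fy=561.8, cx=303.0, cy=252.7
Marker side s = 0.158 m; corners in marker frame (Z=0):
  M0 = (-0.0790, +0.0790, 0)
  M1 = (+0.0790, +0.0790, 0)
  M2 = (+0.0790, -0.0790, 0)
  M3 = (-0.0790, -0.0790, 0)
Detected image corners:
  c0 = (234.438507, 382.080929) px
  c1 = (458.486308, 337.672894) px
  c2 = (386.279794, 196.097308) px
  c3 = (167.591867, 224.541325) px
Planar DLT: solve 8×8 A·h = b for H (H[2,2]=1):
  H  [+1585.41437 +335.02655 +315.95121]
  H  [-60.15464 +847.42123 +282.23966]
  H  [+0.59290 -0.33946 +1.00000]
B = K⁻¹H; ‖b₁‖=1.769337, ‖b₂‖=1.769337; λ = 2/(‖b₁‖+‖b₂‖) = 0.565184, sign → tz>0 ⇒ λ=+0.565184
r₁ = λ·B[:,0] = (+0.91820,-0.21125,+0.33510); r₂ = λ·B[:,1] = (+0.28601,+0.93882,-0.19186)
r₃ = r₁×r₂ = (-0.27407,+0.27200,+0.92244); SVD([r₁ r₂ r₃]) → R = UVᵀ:
  R  [+0.91820 +0.28601 -0.27407]
  R  [-0.21125 +0.93882 +0.27200]
  R  [+0.33510 -0.19186 +0.92244]
t = (+0.00846, +0.02972, +0.56518) m
tr R = 2.779462; θ = arccos((tr R − 1)/2) = 0.474041 rad = 27.161°
axis k = ((R−Rᵀ)₃₂, (R−Rᵀ)₁₃, (R−Rᵀ)₂₁) / (2 sinθ) = (-0.508080, -0.667236, -0.544657)
rvec = θ·k = (-0.240850, -0.316297, -0.258189)

rvec=(-0.2409, -0.3163, -0.2582) tvec=(0.0085, 0.0297, 0.5652)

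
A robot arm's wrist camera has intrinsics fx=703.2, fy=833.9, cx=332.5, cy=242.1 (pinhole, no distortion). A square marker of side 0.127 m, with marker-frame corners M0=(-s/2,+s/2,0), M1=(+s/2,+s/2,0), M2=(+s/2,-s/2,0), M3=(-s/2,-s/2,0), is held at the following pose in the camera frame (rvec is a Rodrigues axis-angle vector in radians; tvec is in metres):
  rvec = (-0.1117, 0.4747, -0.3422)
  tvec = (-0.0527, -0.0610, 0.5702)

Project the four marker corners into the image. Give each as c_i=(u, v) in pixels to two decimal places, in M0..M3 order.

Intrinsics K: fx=703.2, fy=833.9, cx=332.5, cy=242.1
Marker side s = 0.127 m; corners in marker frame (Z=0):
  M0 = (-0.0635, +0.0635, 0)
  M1 = (+0.0635, +0.0635, 0)
  M2 = (+0.0635, -0.0635, 0)
  M3 = (-0.0635, -0.0635, 0)
rvec = (-0.1117, 0.4747, -0.3422), |rvec| = θ = 0.59575 rad = 34.134°
Rodrigues: sinθ=0.56113, 1−cosθ=0.17227; R = I + sinθ·[k]× + (1−cosθ)·[k]×²:
    [+0.83378 +0.29658 +0.46567]
    [-0.34805 +0.93710 +0.02636]
    [-0.42856 -0.18406 +0.88457]
t = (-0.0527, -0.0610, 0.5702) m
M0: Pc = R·M0+t = (-0.08681, +0.02061, +0.58573); u = 703.2·(-0.08681)/0.58573 + 332.5 = 228.2761, v = 833.9·(+0.02061)/0.58573 + 242.1 = 271.4388
M1: Pc = R·M1+t = (+0.01908, -0.02360, +0.53130); u = 703.2·(+0.01908)/0.53130 + 332.5 = 357.7506, v = 833.9·(-0.02360)/0.53130 + 242.1 = 205.0663
M2: Pc = R·M2+t = (-0.01859, -0.14261, +0.55467); u = 703.2·(-0.01859)/0.55467 + 332.5 = 308.9355, v = 833.9·(-0.14261)/0.55467 + 242.1 = 27.7032
M3: Pc = R·M3+t = (-0.12448, -0.09840, +0.60910); u = 703.2·(-0.12448)/0.60910 + 332.5 = 188.7917, v = 833.9·(-0.09840)/0.60910 + 242.1 = 107.3771

c0=(228.28, 271.44) c1=(357.75, 205.07) c2=(308.94, 27.70) c3=(188.79, 107.38)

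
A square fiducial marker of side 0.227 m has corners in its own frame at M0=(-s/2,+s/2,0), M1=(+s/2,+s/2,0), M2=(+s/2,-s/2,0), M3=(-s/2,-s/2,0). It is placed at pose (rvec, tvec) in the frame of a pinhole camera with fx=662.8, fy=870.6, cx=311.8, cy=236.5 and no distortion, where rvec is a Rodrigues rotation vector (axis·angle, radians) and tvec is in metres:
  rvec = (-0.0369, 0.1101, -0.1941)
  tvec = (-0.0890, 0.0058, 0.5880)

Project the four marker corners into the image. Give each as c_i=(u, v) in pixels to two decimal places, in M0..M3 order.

c0=(113.31, 440.26) c1=(362.09, 381.47) c2=(311.88, 45.47) c3=(69.50, 116.52)

Intrinsics K: fx=662.8, fy=870.6, cx=311.8, cy=236.5
Marker side s = 0.227 m; corners in marker frame (Z=0):
  M0 = (-0.1135, +0.1135, 0)
  M1 = (+0.1135, +0.1135, 0)
  M2 = (+0.1135, -0.1135, 0)
  M3 = (-0.1135, -0.1135, 0)
rvec = (-0.0369, 0.1101, -0.1941), |rvec| = θ = 0.22618 rad = 12.959°
Rodrigues: sinθ=0.22426, 1−cosθ=0.02547; R = I + sinθ·[k]× + (1−cosθ)·[k]×²:
    [+0.97521 +0.19043 +0.11273]
    [-0.19447 +0.98056 +0.02595]
    [-0.10560 -0.04723 +0.99329]
t = (-0.0890, 0.0058, 0.5880) m
M0: Pc = R·M0+t = (-0.17807, +0.13917, +0.59463); u = 662.8·(-0.17807)/0.59463 + 311.8 = 113.3110, v = 870.6·(+0.13917)/0.59463 + 236.5 = 440.2561
M1: Pc = R·M1+t = (+0.04330, +0.09502, +0.57065); u = 662.8·(+0.04330)/0.57065 + 311.8 = 362.0912, v = 870.6·(+0.09502)/0.57065 + 236.5 = 381.4664
M2: Pc = R·M2+t = (+0.00007, -0.12757, +0.58137); u = 662.8·(+0.00007)/0.58137 + 311.8 = 311.8828, v = 870.6·(-0.12757)/0.58137 + 236.5 = 45.4708
M3: Pc = R·M3+t = (-0.22130, -0.08342, +0.60535); u = 662.8·(-0.22130)/0.60535 + 311.8 = 69.4966, v = 870.6·(-0.08342)/0.60535 + 236.5 = 116.5242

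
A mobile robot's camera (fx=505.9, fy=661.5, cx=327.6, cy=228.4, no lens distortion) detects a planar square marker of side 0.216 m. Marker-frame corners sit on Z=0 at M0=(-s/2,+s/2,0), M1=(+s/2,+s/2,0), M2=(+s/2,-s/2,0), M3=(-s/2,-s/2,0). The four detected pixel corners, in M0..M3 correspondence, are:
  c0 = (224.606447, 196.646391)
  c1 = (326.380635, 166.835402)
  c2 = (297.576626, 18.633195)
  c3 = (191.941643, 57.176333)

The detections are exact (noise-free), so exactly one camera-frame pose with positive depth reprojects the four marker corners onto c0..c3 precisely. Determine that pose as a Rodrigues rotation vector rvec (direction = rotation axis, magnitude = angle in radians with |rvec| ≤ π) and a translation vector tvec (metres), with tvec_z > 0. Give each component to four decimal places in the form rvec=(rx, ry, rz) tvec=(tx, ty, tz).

rvec=(0.2619, 0.1952, -0.2248) tvec=(-0.1320, -0.1718, 0.9773)

Intrinsics K: fx=505.9, fy=661.5, cx=327.6, cy=228.4
Marker side s = 0.216 m; corners in marker frame (Z=0):
  M0 = (-0.1080, +0.1080, 0)
  M1 = (+0.1080, +0.1080, 0)
  M2 = (+0.1080, -0.1080, 0)
  M3 = (-0.1080, -0.1080, 0)
Detected image corners:
  c0 = (224.606447, 196.646391) px
  c1 = (326.380635, 166.835402) px
  c2 = (297.576626, 18.633195) px
  c3 = (191.941643, 57.176333) px
Planar DLT: solve 8×8 A·h = b for H (H[2,2]=1):
  H  [+421.53416 +204.63226 +259.26657]
  H  [-182.34021 +691.64769 +112.09186]
  H  [-0.22431 +0.23883 +1.00000]
B = K⁻¹H; ‖b₁‖=1.023250, ‖b₂‖=1.023250; λ = 2/(‖b₁‖+‖b₂‖) = 0.977278, sign → tz>0 ⇒ λ=+0.977278
r₁ = λ·B[:,0] = (+0.95626,-0.19369,-0.21921); r₂ = λ·B[:,1] = (+0.24416,+0.94123,+0.23341)
r₃ = r₁×r₂ = (+0.16112,-0.27672,+0.94735); SVD([r₁ r₂ r₃]) → R = UVᵀ:
  R  [+0.95626 +0.24416 +0.16112]
  R  [-0.19369 +0.94123 -0.27672]
  R  [-0.21921 +0.23341 +0.94735]
t = (-0.13200, -0.17183, +0.97728) m
tr R = 2.844832; θ = arccos((tr R − 1)/2) = 0.396506 rad = 22.718°
axis k = ((R−Rᵀ)₃₂, (R−Rᵀ)₁₃, (R−Rᵀ)₂₁) / (2 sinθ) = (+0.660446, +0.492409, -0.566873)
rvec = θ·k = (+0.261871, +0.195243, -0.224769)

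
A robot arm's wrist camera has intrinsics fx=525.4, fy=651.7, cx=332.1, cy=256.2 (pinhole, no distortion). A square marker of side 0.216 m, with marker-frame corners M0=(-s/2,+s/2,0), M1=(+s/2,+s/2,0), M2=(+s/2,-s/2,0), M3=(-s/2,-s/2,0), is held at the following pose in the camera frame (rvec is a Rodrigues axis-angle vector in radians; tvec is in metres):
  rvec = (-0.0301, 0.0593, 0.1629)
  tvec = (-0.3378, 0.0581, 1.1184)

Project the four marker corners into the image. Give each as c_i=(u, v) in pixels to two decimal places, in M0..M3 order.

c0=(115.92, 341.68) c1=(214.13, 363.16) c2=(231.30, 238.06) c3=(133.36, 218.16)

Intrinsics K: fx=525.4, fy=651.7, cx=332.1, cy=256.2
Marker side s = 0.216 m; corners in marker frame (Z=0):
  M0 = (-0.1080, +0.1080, 0)
  M1 = (+0.1080, +0.1080, 0)
  M2 = (+0.1080, -0.1080, 0)
  M3 = (-0.1080, -0.1080, 0)
rvec = (-0.0301, 0.0593, 0.1629), |rvec| = θ = 0.17595 rad = 10.081°
Rodrigues: sinθ=0.17504, 1−cosθ=0.01544; R = I + sinθ·[k]× + (1−cosθ)·[k]×²:
    [+0.98501 -0.16295 +0.05655]
    [+0.16117 +0.98631 +0.03476]
    [-0.06144 -0.02513 +0.99779]
t = (-0.3378, 0.0581, 1.1184) m
M0: Pc = R·M0+t = (-0.46178, +0.14722, +1.12232); u = 525.4·(-0.46178)/1.12232 + 332.1 = 115.9238, v = 651.7·(+0.14722)/1.12232 + 256.2 = 341.6838
M1: Pc = R·M1+t = (-0.24902, +0.18203, +1.10905); u = 525.4·(-0.24902)/1.10905 + 332.1 = 214.1309, v = 651.7·(+0.18203)/1.10905 + 256.2 = 363.1634
M2: Pc = R·M2+t = (-0.21382, -0.03102, +1.11448); u = 525.4·(-0.21382)/1.11448 + 332.1 = 231.2986, v = 651.7·(-0.03102)/1.11448 + 256.2 = 238.0634
M3: Pc = R·M3+t = (-0.42658, -0.06583, +1.12775); u = 525.4·(-0.42658)/1.12775 + 332.1 = 133.3621, v = 651.7·(-0.06583)/1.12775 + 256.2 = 218.1593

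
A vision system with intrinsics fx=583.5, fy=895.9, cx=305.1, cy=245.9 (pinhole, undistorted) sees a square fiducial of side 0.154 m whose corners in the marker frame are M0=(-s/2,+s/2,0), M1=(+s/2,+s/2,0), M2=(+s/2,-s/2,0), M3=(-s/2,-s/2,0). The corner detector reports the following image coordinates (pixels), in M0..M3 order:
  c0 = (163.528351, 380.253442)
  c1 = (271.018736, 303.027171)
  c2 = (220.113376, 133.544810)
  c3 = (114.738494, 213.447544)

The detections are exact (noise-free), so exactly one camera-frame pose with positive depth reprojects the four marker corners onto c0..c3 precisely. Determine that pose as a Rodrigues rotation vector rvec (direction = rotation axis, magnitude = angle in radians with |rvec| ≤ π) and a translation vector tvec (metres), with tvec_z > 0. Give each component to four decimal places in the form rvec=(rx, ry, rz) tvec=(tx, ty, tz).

Intrinsics K: fx=583.5, fy=895.9, cx=305.1, cy=245.9
Marker side s = 0.154 m; corners in marker frame (Z=0):
  M0 = (-0.0770, +0.0770, 0)
  M1 = (+0.0770, +0.0770, 0)
  M2 = (+0.0770, -0.0770, 0)
  M3 = (-0.0770, -0.0770, 0)
Detected image corners:
  c0 = (163.528351, 380.253442) px
  c1 = (271.018736, 303.027171) px
  c2 = (220.113376, 133.544810) px
  c3 = (114.738494, 213.447544) px
Planar DLT: solve 8×8 A·h = b for H (H[2,2]=1):
  H  [+665.25683 +310.88564 +191.67249]
  H  [-544.79025 +1074.71008 +257.54601]
  H  [-0.13428 -0.06618 +1.00000]
B = K⁻¹H; ‖b₁‖=1.345078, ‖b₂‖=1.345078; λ = 2/(‖b₁‖+‖b₂‖) = 0.743451, sign → tz>0 ⇒ λ=+0.743451
r₁ = λ·B[:,0] = (+0.89982,-0.42469,-0.09983); r₂ = λ·B[:,1] = (+0.42183,+0.90534,-0.04920)
r₃ = r₁×r₂ = (+0.11128,+0.00216,+0.99379); SVD([r₁ r₂ r₃]) → R = UVᵀ:
  R  [+0.89982 +0.42183 +0.11128]
  R  [-0.42469 +0.90534 +0.00216]
  R  [-0.09983 -0.04920 +0.99379]
t = (-0.14452, +0.00966, +0.74345) m
tr R = 2.798945; θ = arccos((tr R − 1)/2) = 0.452236 rad = 25.911°
axis k = ((R−Rᵀ)₃₂, (R−Rᵀ)₁₃, (R−Rᵀ)₂₁) / (2 sinθ) = (-0.058764, +0.241556, -0.968606)
rvec = θ·k = (-0.026575, +0.109240, -0.438038)

rvec=(-0.0266, 0.1092, -0.4380) tvec=(-0.1445, 0.0097, 0.7435)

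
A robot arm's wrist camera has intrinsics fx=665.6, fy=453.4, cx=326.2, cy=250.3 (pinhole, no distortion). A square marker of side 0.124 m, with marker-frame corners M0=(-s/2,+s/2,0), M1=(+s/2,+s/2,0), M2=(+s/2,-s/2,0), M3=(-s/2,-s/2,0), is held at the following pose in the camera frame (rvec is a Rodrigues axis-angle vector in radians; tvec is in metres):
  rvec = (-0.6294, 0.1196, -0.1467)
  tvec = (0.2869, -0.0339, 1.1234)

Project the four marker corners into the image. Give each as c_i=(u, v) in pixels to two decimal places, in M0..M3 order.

Intrinsics K: fx=665.6, fy=453.4, cx=326.2, cy=250.3
Marker side s = 0.124 m; corners in marker frame (Z=0):
  M0 = (-0.0620, +0.0620, 0)
  M1 = (+0.0620, +0.0620, 0)
  M2 = (+0.0620, -0.0620, 0)
  M3 = (-0.0620, -0.0620, 0)
rvec = (-0.6294, 0.1196, -0.1467), |rvec| = θ = 0.65724 rad = 37.657°
Rodrigues: sinθ=0.61094, 1−cosθ=0.20832; R = I + sinθ·[k]× + (1−cosθ)·[k]×²:
    [+0.98272 +0.10006 +0.15570]
    [-0.17267 +0.79858 +0.57659]
    [-0.06665 -0.59352 +0.80206]
t = (0.2869, -0.0339, 1.1234) m
M0: Pc = R·M0+t = (+0.23217, +0.02632, +1.09073); u = 665.6·(+0.23217)/1.09073 + 326.2 = 467.8804, v = 453.4·(+0.02632)/1.09073 + 250.3 = 261.2396
M1: Pc = R·M1+t = (+0.35403, +0.00491, +1.08247); u = 665.6·(+0.35403)/1.08247 + 326.2 = 543.8911, v = 453.4·(+0.00491)/1.08247 + 250.3 = 252.3551
M2: Pc = R·M2+t = (+0.34163, -0.09412, +1.15607); u = 665.6·(+0.34163)/1.15607 + 326.2 = 522.8891, v = 453.4·(-0.09412)/1.15607 + 250.3 = 213.3880
M3: Pc = R·M3+t = (+0.21977, -0.07271, +1.16433); u = 665.6·(+0.21977)/1.16433 + 326.2 = 451.8320, v = 453.4·(-0.07271)/1.16433 + 250.3 = 221.9875

c0=(467.88, 261.24) c1=(543.89, 252.36) c2=(522.89, 213.39) c3=(451.83, 221.99)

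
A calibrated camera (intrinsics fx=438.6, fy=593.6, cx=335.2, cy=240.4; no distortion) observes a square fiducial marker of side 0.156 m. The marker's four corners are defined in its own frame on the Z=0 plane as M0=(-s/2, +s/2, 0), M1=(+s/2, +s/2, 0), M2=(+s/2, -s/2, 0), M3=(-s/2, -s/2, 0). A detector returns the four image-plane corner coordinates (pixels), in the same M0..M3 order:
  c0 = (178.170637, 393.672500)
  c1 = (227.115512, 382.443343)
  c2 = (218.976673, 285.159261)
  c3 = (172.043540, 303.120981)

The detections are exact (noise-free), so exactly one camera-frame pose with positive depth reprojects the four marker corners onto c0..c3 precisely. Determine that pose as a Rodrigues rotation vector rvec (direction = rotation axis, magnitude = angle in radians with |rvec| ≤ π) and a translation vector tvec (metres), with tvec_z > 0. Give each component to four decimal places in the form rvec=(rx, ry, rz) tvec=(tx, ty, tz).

Intrinsics K: fx=438.6, fy=593.6, cx=335.2, cy=240.4
Marker side s = 0.156 m; corners in marker frame (Z=0):
  M0 = (-0.0780, +0.0780, 0)
  M1 = (+0.0780, +0.0780, 0)
  M2 = (+0.0780, -0.0780, 0)
  M3 = (-0.0780, -0.0780, 0)
Detected image corners:
  c0 = (178.170637, 393.672500) px
  c1 = (227.115512, 382.443343) px
  c2 = (218.976673, 285.159261) px
  c3 = (172.043540, 303.120981) px
Planar DLT: solve 8×8 A·h = b for H (H[2,2]=1):
  H  [+209.65550 +6.43962 +198.10593]
  H  [-261.02849 +534.32434 +340.65968]
  H  [-0.49000 -0.19610 +1.00000]
B = K⁻¹H; ‖b₁‖=1.012454, ‖b₂‖=1.012455; λ = 2/(‖b₁‖+‖b₂‖) = 0.987699, sign → tz>0 ⇒ λ=+0.987699
r₁ = λ·B[:,0] = (+0.84201,-0.23833,-0.48397); r₂ = λ·B[:,1] = (+0.16252,+0.96751,-0.19368)
r₃ = r₁×r₂ = (+0.51441,+0.08443,+0.85338); SVD([r₁ r₂ r₃]) → R = UVᵀ:
  R  [+0.84201 +0.16252 +0.51441]
  R  [-0.23833 +0.96751 +0.08443]
  R  [-0.48397 -0.19368 +0.85338]
t = (-0.30873, +0.16682, +0.98770) m
tr R = 2.662894; θ = arccos((tr R − 1)/2) = 0.589089 rad = 33.752°
axis k = ((R−Rᵀ)₃₂, (R−Rᵀ)₁₃, (R−Rᵀ)₂₁) / (2 sinθ) = (-0.250277, +0.898461, -0.360735)
rvec = θ·k = (-0.147435, +0.529273, -0.212505)

rvec=(-0.1474, 0.5293, -0.2125) tvec=(-0.3087, 0.1668, 0.9877)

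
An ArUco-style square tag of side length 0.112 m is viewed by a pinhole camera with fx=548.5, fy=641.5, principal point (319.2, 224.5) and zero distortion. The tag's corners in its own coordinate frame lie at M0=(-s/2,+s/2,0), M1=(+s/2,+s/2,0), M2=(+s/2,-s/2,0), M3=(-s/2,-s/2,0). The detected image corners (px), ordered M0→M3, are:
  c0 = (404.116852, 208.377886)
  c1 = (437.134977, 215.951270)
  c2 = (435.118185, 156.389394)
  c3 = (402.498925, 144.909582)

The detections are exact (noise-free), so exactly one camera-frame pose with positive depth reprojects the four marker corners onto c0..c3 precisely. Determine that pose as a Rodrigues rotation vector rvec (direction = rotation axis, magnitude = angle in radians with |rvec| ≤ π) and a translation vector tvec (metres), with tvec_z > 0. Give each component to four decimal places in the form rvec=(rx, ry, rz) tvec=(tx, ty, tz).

Intrinsics K: fx=548.5, fy=641.5, cx=319.2, cy=224.5
Marker side s = 0.112 m; corners in marker frame (Z=0):
  M0 = (-0.0560, +0.0560, 0)
  M1 = (+0.0560, +0.0560, 0)
  M2 = (+0.0560, -0.0560, 0)
  M3 = (-0.0560, -0.0560, 0)
Detected image corners:
  c0 = (404.116852, 208.377886) px
  c1 = (437.134977, 215.951270) px
  c2 = (435.118185, 156.389394) px
  c3 = (402.498925, 144.909582) px
Planar DLT: solve 8×8 A·h = b for H (H[2,2]=1):
  H  [+540.16098 -42.94632 +420.25116]
  H  [+192.01849 +523.06622 +181.32103]
  H  [+0.58885 -0.14112 +1.00000]
B = K⁻¹H; ‖b₁‖=0.876215, ‖b₂‖=0.876215; λ = 2/(‖b₁‖+‖b₂‖) = 1.141273, sign → tz>0 ⇒ λ=+1.141273
r₁ = λ·B[:,0] = (+0.73283,+0.10643,+0.67204); r₂ = λ·B[:,1] = (+0.00437,+0.98694,-0.16106)
r₃ = r₁×r₂ = (-0.68040,+0.12096,+0.72279); SVD([r₁ r₂ r₃]) → R = UVᵀ:
  R  [+0.73283 +0.00437 -0.68040]
  R  [+0.10643 +0.98694 +0.12096]
  R  [+0.67204 -0.16106 +0.72279]
t = (+0.21026, -0.07682, +1.14127) m
tr R = 2.442551; θ = arccos((tr R − 1)/2) = 0.765155 rad = 43.840°
axis k = ((R−Rᵀ)₃₂, (R−Rᵀ)₁₃, (R−Rᵀ)₂₁) / (2 sinθ) = (-0.203584, -0.976282, +0.073672)
rvec = θ·k = (-0.155773, -0.747007, +0.056370)

rvec=(-0.1558, -0.7470, 0.0564) tvec=(0.2103, -0.0768, 1.1413)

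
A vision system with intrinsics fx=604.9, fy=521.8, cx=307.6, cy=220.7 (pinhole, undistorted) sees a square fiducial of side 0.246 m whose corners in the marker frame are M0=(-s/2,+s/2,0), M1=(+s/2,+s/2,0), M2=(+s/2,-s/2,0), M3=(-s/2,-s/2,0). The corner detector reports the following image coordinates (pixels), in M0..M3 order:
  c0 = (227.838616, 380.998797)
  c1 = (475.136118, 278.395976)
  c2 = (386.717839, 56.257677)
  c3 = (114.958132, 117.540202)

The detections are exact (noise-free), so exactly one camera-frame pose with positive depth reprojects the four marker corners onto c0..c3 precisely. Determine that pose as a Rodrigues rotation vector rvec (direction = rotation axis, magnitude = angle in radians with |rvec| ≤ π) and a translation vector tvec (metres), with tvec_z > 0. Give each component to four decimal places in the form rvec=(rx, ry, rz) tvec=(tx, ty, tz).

rvec=(-0.0140, -0.3784, -0.3477) tvec=(0.0048, -0.0140, 0.5018)

Intrinsics K: fx=604.9, fy=521.8, cx=307.6, cy=220.7
Marker side s = 0.246 m; corners in marker frame (Z=0):
  M0 = (-0.1230, +0.1230, 0)
  M1 = (+0.1230, +0.1230, 0)
  M2 = (+0.1230, -0.1230, 0)
  M3 = (-0.1230, -0.1230, 0)
Detected image corners:
  c0 = (227.838616, 380.998797) px
  c1 = (475.136118, 278.395976) px
  c2 = (386.717839, 56.257677) px
  c3 = (114.958132, 117.540202) px
Planar DLT: solve 8×8 A·h = b for H (H[2,2]=1):
  H  [+1273.04193 +435.29235 +313.38038]
  H  [-182.90800 +1000.64180 +206.15574]
  H  [+0.72608 +0.10157 +1.00000]
B = K⁻¹H; ‖b₁‖=1.992746, ‖b₂‖=1.992746; λ = 2/(‖b₁‖+‖b₂‖) = 0.501820, sign → tz>0 ⇒ λ=+0.501820
r₁ = λ·B[:,0] = (+0.87082,-0.33001,+0.36436); r₂ = λ·B[:,1] = (+0.33520,+0.94077,+0.05097)
r₃ = r₁×r₂ = (-0.35960,+0.07775,+0.92986); SVD([r₁ r₂ r₃]) → R = UVᵀ:
  R  [+0.87082 +0.33520 -0.35960]
  R  [-0.33001 +0.94077 +0.07775]
  R  [+0.36436 +0.05097 +0.92986]
t = (+0.00480, -0.01399, +0.50182) m
tr R = 2.741452; θ = arccos((tr R − 1)/2) = 0.514120 rad = 29.457°
axis k = ((R−Rᵀ)₃₂, (R−Rᵀ)₁₃, (R−Rᵀ)₂₁) / (2 sinθ) = (-0.027226, -0.736081, -0.676345)
rvec = θ·k = (-0.013998, -0.378434, -0.347723)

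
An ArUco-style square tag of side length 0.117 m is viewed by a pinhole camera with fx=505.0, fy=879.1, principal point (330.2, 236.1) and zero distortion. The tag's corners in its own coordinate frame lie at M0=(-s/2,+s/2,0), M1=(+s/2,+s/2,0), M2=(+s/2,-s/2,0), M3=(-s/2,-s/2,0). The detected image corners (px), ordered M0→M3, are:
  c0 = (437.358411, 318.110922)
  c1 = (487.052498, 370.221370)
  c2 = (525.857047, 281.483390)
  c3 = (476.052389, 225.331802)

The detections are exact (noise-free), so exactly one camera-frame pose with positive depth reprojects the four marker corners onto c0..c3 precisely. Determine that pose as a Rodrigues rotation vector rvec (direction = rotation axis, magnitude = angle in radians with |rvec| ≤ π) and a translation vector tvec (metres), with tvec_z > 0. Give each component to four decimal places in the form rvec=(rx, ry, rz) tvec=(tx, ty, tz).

Intrinsics K: fx=505.0, fy=879.1, cx=330.2, cy=236.1
Marker side s = 0.117 m; corners in marker frame (Z=0):
  M0 = (-0.0585, +0.0585, 0)
  M1 = (+0.0585, +0.0585, 0)
  M2 = (+0.0585, -0.0585, 0)
  M3 = (-0.0585, -0.0585, 0)
Detected image corners:
  c0 = (437.358411, 318.110922) px
  c1 = (487.052498, 370.221370) px
  c2 = (525.857047, 281.483390) px
  c3 = (476.052389, 225.331802) px
Planar DLT: solve 8×8 A·h = b for H (H[2,2]=1):
  H  [+546.61624 -227.48105 +481.70286]
  H  [+537.76954 +839.80807 +299.75778]
  H  [+0.25212 +0.21537 +1.00000]
B = K⁻¹H; ‖b₁‖=1.096099, ‖b₂‖=1.096099; λ = 2/(‖b₁‖+‖b₂‖) = 0.912327, sign → tz>0 ⇒ λ=+0.912327
r₁ = λ·B[:,0] = (+0.83711,+0.49632,+0.23001); r₂ = λ·B[:,1] = (-0.53944,+0.81878,+0.19648)
r₃ = r₁×r₂ = (-0.09081,-0.28856,+0.95315); SVD([r₁ r₂ r₃]) → R = UVᵀ:
  R  [+0.83711 -0.53944 -0.09081]
  R  [+0.49632 +0.81878 -0.28856]
  R  [+0.23001 +0.19648 +0.95315]
t = (+0.27370, +0.06606, +0.91233) m
tr R = 2.609041; θ = arccos((tr R − 1)/2) = 0.635929 rad = 36.436°
axis k = ((R−Rᵀ)₃₂, (R−Rᵀ)₁₃, (R−Rᵀ)₂₁) / (2 sinθ) = (+0.408336, -0.270086, +0.871961)
rvec = θ·k = (+0.259673, -0.171755, +0.554505)

rvec=(0.2597, -0.1718, 0.5545) tvec=(0.2737, 0.0661, 0.9123)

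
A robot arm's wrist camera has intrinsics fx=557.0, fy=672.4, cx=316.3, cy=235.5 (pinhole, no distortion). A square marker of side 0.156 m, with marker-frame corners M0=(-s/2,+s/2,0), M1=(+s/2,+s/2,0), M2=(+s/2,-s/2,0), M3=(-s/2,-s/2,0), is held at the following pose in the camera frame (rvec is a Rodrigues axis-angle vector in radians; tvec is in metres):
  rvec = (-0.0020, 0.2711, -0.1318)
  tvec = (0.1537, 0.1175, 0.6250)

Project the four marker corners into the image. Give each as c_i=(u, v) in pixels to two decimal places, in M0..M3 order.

Intrinsics K: fx=557.0, fy=672.4, cx=316.3, cy=235.5
Marker side s = 0.156 m; corners in marker frame (Z=0):
  M0 = (-0.0780, +0.0780, 0)
  M1 = (+0.0780, +0.0780, 0)
  M2 = (+0.0780, -0.0780, 0)
  M3 = (-0.0780, -0.0780, 0)
rvec = (-0.0020, 0.2711, -0.1318), |rvec| = θ = 0.30145 rad = 17.272°
Rodrigues: sinθ=0.29690, 1−cosθ=0.04509; R = I + sinθ·[k]× + (1−cosθ)·[k]×²:
    [+0.95491 +0.12954 +0.26714]
    [-0.13008 +0.99138 -0.01576]
    [-0.26688 -0.01970 +0.96353]
t = (0.1537, 0.1175, 0.6250) m
M0: Pc = R·M0+t = (+0.08932, +0.20497, +0.64428); u = 557.0·(+0.08932)/0.64428 + 316.3 = 393.5211, v = 672.4·(+0.20497)/0.64428 + 235.5 = 449.4200
M1: Pc = R·M1+t = (+0.23829, +0.18468, +0.60265); u = 557.0·(+0.23829)/0.60265 + 316.3 = 536.5387, v = 672.4·(+0.18468)/0.60265 + 235.5 = 441.5570
M2: Pc = R·M2+t = (+0.21808, +0.03003, +0.60572); u = 557.0·(+0.21808)/0.60572 + 316.3 = 516.8378, v = 672.4·(+0.03003)/0.60572 + 235.5 = 268.8315
M3: Pc = R·M3+t = (+0.06911, +0.05032, +0.64735); u = 557.0·(+0.06911)/0.64735 + 316.3 = 375.7663, v = 672.4·(+0.05032)/0.64735 + 235.5 = 287.7658

c0=(393.52, 449.42) c1=(536.54, 441.56) c2=(516.84, 268.83) c3=(375.77, 287.77)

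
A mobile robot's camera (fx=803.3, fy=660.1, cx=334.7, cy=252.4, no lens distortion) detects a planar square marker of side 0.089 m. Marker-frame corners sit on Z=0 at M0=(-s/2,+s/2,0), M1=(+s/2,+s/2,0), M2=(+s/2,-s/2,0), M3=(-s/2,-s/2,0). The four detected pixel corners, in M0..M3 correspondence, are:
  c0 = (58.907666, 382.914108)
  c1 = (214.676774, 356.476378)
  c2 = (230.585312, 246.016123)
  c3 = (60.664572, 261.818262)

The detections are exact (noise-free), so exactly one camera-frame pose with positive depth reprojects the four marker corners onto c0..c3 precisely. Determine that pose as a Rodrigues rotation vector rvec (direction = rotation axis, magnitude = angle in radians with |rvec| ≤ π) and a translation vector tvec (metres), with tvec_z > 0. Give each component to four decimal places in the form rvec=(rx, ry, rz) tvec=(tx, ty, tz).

Intrinsics K: fx=803.3, fy=660.1, cx=334.7, cy=252.4
Marker side s = 0.089 m; corners in marker frame (Z=0):
  M0 = (-0.0445, +0.0445, 0)
  M1 = (+0.0445, +0.0445, 0)
  M2 = (+0.0445, -0.0445, 0)
  M3 = (-0.0445, -0.0445, 0)
Detected image corners:
  c0 = (58.907666, 382.914108) px
  c1 = (214.676774, 356.476378) px
  c2 = (230.585312, 246.016123) px
  c3 = (60.664572, 261.818262) px
Planar DLT: solve 8×8 A·h = b for H (H[2,2]=1):
  H  [+1998.63814 +43.67430 +145.43266]
  H  [+141.06709 +1622.75778 +313.91795]
  H  [+1.22237 +1.04273 +1.00000]
B = K⁻¹H; ‖b₁‖=2.339637, ‖b₂‖=2.339637; λ = 2/(‖b₁‖+‖b₂‖) = 0.427417, sign → tz>0 ⇒ λ=+0.427417
r₁ = λ·B[:,0] = (+0.84574,-0.10843,+0.52246); r₂ = λ·B[:,1] = (-0.16246,+0.88033,+0.44568)
r₃ = r₁×r₂ = (-0.50826,-0.46181,+0.72691); SVD([r₁ r₂ r₃]) → R = UVᵀ:
  R  [+0.84574 -0.16246 -0.50826]
  R  [-0.10843 +0.88033 -0.46181]
  R  [+0.52246 +0.44568 +0.72691]
t = (-0.10070, +0.03983, +0.42742) m
tr R = 2.452980; θ = arccos((tr R − 1)/2) = 0.757596 rad = 43.407°
axis k = ((R−Rᵀ)₃₂, (R−Rᵀ)₁₃, (R−Rᵀ)₂₁) / (2 sinθ) = (+0.660304, -0.749969, +0.039312)
rvec = θ·k = (+0.500244, -0.568173, +0.029782)

rvec=(0.5002, -0.5682, 0.0298) tvec=(-0.1007, 0.0398, 0.4274)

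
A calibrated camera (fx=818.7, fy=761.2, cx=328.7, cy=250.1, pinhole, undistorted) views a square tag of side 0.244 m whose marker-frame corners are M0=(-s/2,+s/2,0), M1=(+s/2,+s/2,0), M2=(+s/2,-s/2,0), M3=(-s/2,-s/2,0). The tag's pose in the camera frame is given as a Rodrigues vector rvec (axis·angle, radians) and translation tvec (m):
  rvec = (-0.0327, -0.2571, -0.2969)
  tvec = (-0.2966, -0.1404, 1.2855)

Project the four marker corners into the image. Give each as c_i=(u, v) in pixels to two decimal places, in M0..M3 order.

Intrinsics K: fx=818.7, fy=761.2, cx=328.7, cy=250.1
Marker side s = 0.244 m; corners in marker frame (Z=0):
  M0 = (-0.1220, +0.1220, 0)
  M1 = (+0.1220, +0.1220, 0)
  M2 = (+0.1220, -0.1220, 0)
  M3 = (-0.1220, -0.1220, 0)
rvec = (-0.0327, -0.2571, -0.2969), |rvec| = θ = 0.39411 rad = 22.581°
Rodrigues: sinθ=0.38398, 1−cosθ=0.07666; R = I + sinθ·[k]× + (1−cosθ)·[k]×²:
    [+0.92387 +0.29342 -0.24570]
    [-0.28512 +0.95596 +0.06954]
    [+0.25529 +0.00581 +0.96685]
t = (-0.2966, -0.1404, 1.2855) m
M0: Pc = R·M0+t = (-0.37351, +0.01101, +1.25506); u = 818.7·(-0.37351)/1.25506 + 328.7 = 85.0502, v = 761.2·(+0.01101)/1.25506 + 250.1 = 256.7793
M1: Pc = R·M1+t = (-0.14809, -0.05856, +1.31735); u = 818.7·(-0.14809)/1.31735 + 328.7 = 236.6658, v = 761.2·(-0.05856)/1.31735 + 250.1 = 216.2641
M2: Pc = R·M2+t = (-0.21969, -0.29181, +1.31594); u = 818.7·(-0.21969)/1.31594 + 328.7 = 192.0241, v = 761.2·(-0.29181)/1.31594 + 250.1 = 81.3015
M3: Pc = R·M3+t = (-0.44511, -0.22224, +1.25365); u = 818.7·(-0.44511)/1.25365 + 328.7 = 38.0188, v = 761.2·(-0.22224)/1.25365 + 250.1 = 115.1567

c0=(85.05, 256.78) c1=(236.67, 216.26) c2=(192.02, 81.30) c3=(38.02, 115.16)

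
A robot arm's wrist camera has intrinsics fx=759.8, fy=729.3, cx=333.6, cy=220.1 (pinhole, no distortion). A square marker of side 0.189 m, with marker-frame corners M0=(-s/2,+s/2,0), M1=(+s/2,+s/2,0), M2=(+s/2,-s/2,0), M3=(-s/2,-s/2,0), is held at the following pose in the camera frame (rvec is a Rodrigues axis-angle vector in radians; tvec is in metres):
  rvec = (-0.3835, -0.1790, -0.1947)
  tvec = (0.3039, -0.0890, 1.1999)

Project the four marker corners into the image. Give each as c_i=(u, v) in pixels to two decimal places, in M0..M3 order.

c0=(488.35, 227.40) c1=(600.08, 209.26) c2=(560.53, 109.82) c3=(453.64, 123.72)

Intrinsics K: fx=759.8, fy=729.3, cx=333.6, cy=220.1
Marker side s = 0.189 m; corners in marker frame (Z=0):
  M0 = (-0.0945, +0.0945, 0)
  M1 = (+0.0945, +0.0945, 0)
  M2 = (+0.0945, -0.0945, 0)
  M3 = (-0.0945, -0.0945, 0)
rvec = (-0.3835, -0.1790, -0.1947), |rvec| = θ = 0.46586 rad = 26.692°
Rodrigues: sinθ=0.44919, 1−cosθ=0.10656; R = I + sinθ·[k]× + (1−cosθ)·[k]×²:
    [+0.96565 +0.22144 -0.13593]
    [-0.15403 +0.90917 +0.38689]
    [+0.20926 -0.35267 +0.91205]
t = (0.3039, -0.0890, 1.1999) m
M0: Pc = R·M0+t = (+0.23357, +0.01147, +1.14680); u = 759.8·(+0.23357)/1.14680 + 333.6 = 488.3508, v = 729.3·(+0.01147)/1.14680 + 220.1 = 227.3956
M1: Pc = R·M1+t = (+0.41608, -0.01764, +1.18635); u = 759.8·(+0.41608)/1.18635 + 333.6 = 600.0799, v = 729.3·(-0.01764)/1.18635 + 220.1 = 209.2566
M2: Pc = R·M2+t = (+0.37423, -0.18947, +1.25300); u = 759.8·(+0.37423)/1.25300 + 333.6 = 560.5259, v = 729.3·(-0.18947)/1.25300 + 220.1 = 109.8192
M3: Pc = R·M3+t = (+0.19172, -0.16036, +1.21345); u = 759.8·(+0.19172)/1.21345 + 333.6 = 453.6448, v = 729.3·(-0.16036)/1.21345 + 220.1 = 123.7210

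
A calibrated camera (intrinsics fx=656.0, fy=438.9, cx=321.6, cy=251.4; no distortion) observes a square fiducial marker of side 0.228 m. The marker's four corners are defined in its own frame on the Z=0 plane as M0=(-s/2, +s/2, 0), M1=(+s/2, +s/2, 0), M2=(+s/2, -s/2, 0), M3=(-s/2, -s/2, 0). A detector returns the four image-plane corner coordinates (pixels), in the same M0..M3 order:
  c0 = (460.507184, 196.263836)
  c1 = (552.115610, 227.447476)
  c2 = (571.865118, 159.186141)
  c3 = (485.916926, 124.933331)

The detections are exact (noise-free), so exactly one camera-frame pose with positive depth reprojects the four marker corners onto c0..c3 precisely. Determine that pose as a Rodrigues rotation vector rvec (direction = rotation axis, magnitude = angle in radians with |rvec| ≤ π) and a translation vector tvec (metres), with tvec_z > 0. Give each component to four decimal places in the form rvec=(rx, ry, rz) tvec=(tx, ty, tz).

Intrinsics K: fx=656.0, fy=438.9, cx=321.6, cy=251.4
Marker side s = 0.228 m; corners in marker frame (Z=0):
  M0 = (-0.1140, +0.1140, 0)
  M1 = (+0.1140, +0.1140, 0)
  M2 = (+0.1140, -0.1140, 0)
  M3 = (-0.1140, -0.1140, 0)
Detected image corners:
  c0 = (460.507184, 196.263836) px
  c1 = (552.115610, 227.447476) px
  c2 = (571.865118, 159.186141) px
  c3 = (485.916926, 124.933331) px
Planar DLT: solve 8×8 A·h = b for H (H[2,2]=1):
  H  [+538.90259 -205.25999 +519.33105]
  H  [+194.87807 +269.44357 +176.67787]
  H  [+0.28944 -0.20602 +1.00000]
B = K⁻¹H; ‖b₁‖=0.789330, ‖b₂‖=0.789330; λ = 2/(‖b₁‖+‖b₂‖) = 1.266897, sign → tz>0 ⇒ λ=+1.266897
r₁ = λ·B[:,0] = (+0.86098,+0.35248,+0.36669); r₂ = λ·B[:,1] = (-0.26845,+0.92726,-0.26101)
r₃ = r₁×r₂ = (-0.43202,+0.12628,+0.89298); SVD([r₁ r₂ r₃]) → R = UVᵀ:
  R  [+0.86098 -0.26845 -0.43202]
  R  [+0.35248 +0.92726 +0.12628]
  R  [+0.36669 -0.26101 +0.89298]
t = (+0.38187, -0.21569, +1.26690) m
tr R = 2.681223; θ = arccos((tr R − 1)/2) = 0.572385 rad = 32.795°
axis k = ((R−Rᵀ)₃₂, (R−Rᵀ)₁₃, (R−Rᵀ)₂₁) / (2 sinθ) = (-0.357516, -0.737311, +0.573197)
rvec = θ·k = (-0.204637, -0.422026, +0.328090)

rvec=(-0.2046, -0.4220, 0.3281) tvec=(0.3819, -0.2157, 1.2669)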